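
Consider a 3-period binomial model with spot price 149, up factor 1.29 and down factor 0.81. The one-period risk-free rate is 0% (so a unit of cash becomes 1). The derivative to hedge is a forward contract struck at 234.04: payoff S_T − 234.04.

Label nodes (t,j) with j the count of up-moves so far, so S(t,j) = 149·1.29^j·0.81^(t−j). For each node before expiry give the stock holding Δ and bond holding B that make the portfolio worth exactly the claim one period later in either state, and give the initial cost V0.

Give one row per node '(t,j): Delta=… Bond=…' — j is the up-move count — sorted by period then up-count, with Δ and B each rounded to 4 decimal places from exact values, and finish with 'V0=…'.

(0,0): Delta=1.0000 Bond=-234.0400
(1,0): Delta=1.0000 Bond=-234.0400
(1,1): Delta=1.0000 Bond=-234.0400
(2,0): Delta=1.0000 Bond=-234.0400
(2,1): Delta=1.0000 Bond=-234.0400
(2,2): Delta=1.0000 Bond=-234.0400
V0=-85.0400

No-arbitrage ⇒ martingale measure with p* = (R−d)/(u−d) = 0.3958.
Terminal values V(3,·): V(3,0)=-154.8553, V(3,1)=-107.9310, V(3,2)=-33.1998, V(3,3)=85.8167
  t=2,j=0: stock 97.7589 → up 126.1090 (V=-107.9310), down 79.1847 (V=-154.8553). Price -136.2811; hedge Δ=1.0000, bond B=-234.0400.
  t=2,j=1: stock 155.6901 → up 200.8402 (V=-33.1998), down 126.1090 (V=-107.9310). Price -78.3499; hedge Δ=1.0000, bond B=-234.0400.
  t=2,j=2: stock 247.9509 → up 319.8567 (V=85.8167), down 200.8402 (V=-33.1998). Price 13.9109; hedge Δ=1.0000, bond B=-234.0400.
  t=1,j=0: stock 120.6900 → up 155.6901 (V=-78.3499), down 97.7589 (V=-136.2811). Price -113.3500; hedge Δ=1.0000, bond B=-234.0400.
  t=1,j=1: stock 192.2100 → up 247.9509 (V=13.9109), down 155.6901 (V=-78.3499). Price -41.8300; hedge Δ=1.0000, bond B=-234.0400.
  t=0,j=0: stock 149.0000 → up 192.2100 (V=-41.8300), down 120.6900 (V=-113.3500). Price -85.0400; hedge Δ=1.0000, bond B=-234.0400.
Each (Δ,B) replicates both successor values, so the strategy is self-financing and V0 is arbitrage-free.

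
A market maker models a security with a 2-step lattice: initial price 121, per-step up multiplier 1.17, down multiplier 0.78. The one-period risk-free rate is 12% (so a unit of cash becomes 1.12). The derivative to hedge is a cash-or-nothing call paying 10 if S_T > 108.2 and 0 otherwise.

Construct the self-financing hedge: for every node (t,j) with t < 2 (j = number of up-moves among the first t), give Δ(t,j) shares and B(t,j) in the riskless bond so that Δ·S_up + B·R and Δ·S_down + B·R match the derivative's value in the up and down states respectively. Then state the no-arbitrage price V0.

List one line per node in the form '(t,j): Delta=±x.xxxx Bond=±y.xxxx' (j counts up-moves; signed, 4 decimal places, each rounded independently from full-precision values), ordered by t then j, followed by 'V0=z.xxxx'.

(0,0): Delta=0.0243 Bond=4.9058
(1,0): Delta=0.2717 Bond=-17.8571
(1,1): Delta=0.0000 Bond=8.9286
V0=7.8409

Since d<R<u, set p* = (R−d)/(u−d) = 0.8718; price each node as the discounted p*-expectation of its children.
Terminal payoffs: V(2,0)=0.0000, V(2,1)=10.0000, V(2,2)=10.0000
Node (1,0) S=94.3800: V=(p*·10.0000+(1−p*)·0.0000)/1.12=7.7839; Δ=(10.0000−0.0000)/(110.4246−73.6164)=0.2717; B=V−Δ·S=-17.8571
Node (1,1) S=141.5700: V=(p*·10.0000+(1−p*)·10.0000)/1.12=8.9286; Δ=(10.0000−10.0000)/(165.6369−110.4246)=0.0000; B=V−Δ·S=8.9286
Node (0,0) S=121.0000: V=(p*·8.9286+(1−p*)·7.7839)/1.12=7.8409; Δ=(8.9286−7.7839)/(141.5700−94.3800)=0.0243; B=V−Δ·S=4.9058
Self-financing check: at every node Δ·S+B equals the discounted successor values.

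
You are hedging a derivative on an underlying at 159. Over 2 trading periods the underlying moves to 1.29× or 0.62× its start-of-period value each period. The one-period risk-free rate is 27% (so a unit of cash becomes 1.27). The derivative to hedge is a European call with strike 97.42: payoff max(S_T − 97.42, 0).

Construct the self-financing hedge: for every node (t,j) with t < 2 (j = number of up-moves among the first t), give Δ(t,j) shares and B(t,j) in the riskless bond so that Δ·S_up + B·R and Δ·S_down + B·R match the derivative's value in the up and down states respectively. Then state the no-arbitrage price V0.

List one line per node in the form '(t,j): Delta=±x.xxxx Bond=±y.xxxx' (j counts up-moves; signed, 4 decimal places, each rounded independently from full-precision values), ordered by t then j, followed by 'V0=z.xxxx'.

The replicating-portfolio and risk-neutral prices coincide; use p* = (1.27−0.62)/(1.29−0.62) = 0.9701 for the latter.
Terminal payoffs: V(2,0)=0.0000, V(2,1)=29.7482, V(2,2)=167.1719
(1,0): S=98.5800. Δ = (V_up−V_dn)/(S_up−S_dn) = (29.7482−0.0000)/(127.1682−61.1196) = 0.4504. V = [p*·29.7482 + (1−p*)·0.0000]/1.27 = 22.7246. B = V − Δ·S = -21.6757.
(1,1): S=205.1100. Δ = (V_up−V_dn)/(S_up−S_dn) = (167.1719−29.7482)/(264.5919−127.1682) = 1.0000. V = [p*·167.1719 + (1−p*)·29.7482]/1.27 = 128.4013. B = V − Δ·S = -76.7087.
(0,0): S=159.0000. Δ = (V_up−V_dn)/(S_up−S_dn) = (128.4013−22.7246)/(205.1100−98.5800) = 0.9920. V = [p*·128.4013 + (1−p*)·22.7246]/1.27 = 98.6195. B = V − Δ·S = -59.1070.
Self-financing check: at every node Δ·S+B equals the discounted successor values.

(0,0): Delta=0.9920 Bond=-59.1070
(1,0): Delta=0.4504 Bond=-21.6757
(1,1): Delta=1.0000 Bond=-76.7087
V0=98.6195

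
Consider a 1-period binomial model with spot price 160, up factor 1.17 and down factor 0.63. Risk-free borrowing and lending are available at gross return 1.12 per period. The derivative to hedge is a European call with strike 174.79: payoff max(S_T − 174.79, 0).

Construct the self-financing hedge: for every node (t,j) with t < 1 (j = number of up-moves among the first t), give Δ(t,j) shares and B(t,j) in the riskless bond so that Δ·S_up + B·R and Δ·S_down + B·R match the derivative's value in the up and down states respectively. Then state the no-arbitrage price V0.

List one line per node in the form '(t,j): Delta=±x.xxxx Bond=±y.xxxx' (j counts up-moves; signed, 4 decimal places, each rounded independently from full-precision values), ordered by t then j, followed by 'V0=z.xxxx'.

(0,0): Delta=0.1436 Bond=-12.9271
V0=10.0544

Risk-neutral probability p* = (R−d)/(u−d) = (1.12−0.63)/(1.17−0.63) = 0.9074.
At expiry t=1: V(1,0)=0.0000, V(1,1)=12.4100
Node (0,0) S=160.0000: V=(p*·12.4100+(1−p*)·0.0000)/1.12=10.0544; Δ=(12.4100−0.0000)/(187.2000−100.8000)=0.1436; B=V−Δ·S=-12.9271
Check: Δ(0,0)·S0 + B(0,0) = 10.0544 = V0.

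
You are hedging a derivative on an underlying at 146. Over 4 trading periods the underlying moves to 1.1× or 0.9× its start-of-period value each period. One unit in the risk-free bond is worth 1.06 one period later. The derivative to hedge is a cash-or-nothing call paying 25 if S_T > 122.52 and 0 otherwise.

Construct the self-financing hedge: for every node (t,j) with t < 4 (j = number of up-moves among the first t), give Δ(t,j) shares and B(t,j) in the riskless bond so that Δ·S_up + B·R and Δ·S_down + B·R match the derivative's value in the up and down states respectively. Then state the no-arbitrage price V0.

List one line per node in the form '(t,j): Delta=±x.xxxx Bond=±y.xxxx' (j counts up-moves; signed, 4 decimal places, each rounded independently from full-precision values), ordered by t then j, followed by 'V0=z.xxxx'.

(0,0): Delta=0.0690 Bond=9.1883
(1,0): Delta=0.2709 Bond=-16.7924
(1,1): Delta=0.0277 Bond=16.3726
(2,0): Delta=0.7977 Bond=-80.0997
(2,1): Delta=0.1632 Bond=-2.2250
(2,2): Delta=0.0000 Bond=22.2499
(3,0): Delta=0.0000 Bond=0.0000
(3,1): Delta=0.9609 Bond=-106.1321
(3,2): Delta=0.0000 Bond=23.5849
(3,3): Delta=0.0000 Bond=23.5849
V0=19.2637

No-arbitrage ⇒ martingale measure with p* = (R−d)/(u−d) = 0.8000.
At expiry t=4: V(4,0)=0.0000, V(4,1)=0.0000, V(4,2)=25.0000, V(4,3)=25.0000, V(4,4)=25.0000
  t=3,j=0: stock 106.4340 → up 117.0774 (V=0.0000), down 95.7906 (V=0.0000). Price 0.0000; hedge Δ=0.0000, bond B=0.0000.
  t=3,j=1: stock 130.0860 → up 143.0946 (V=25.0000), down 117.0774 (V=0.0000). Price 18.8679; hedge Δ=0.9609, bond B=-106.1321.
  t=3,j=2: stock 158.9940 → up 174.8934 (V=25.0000), down 143.0946 (V=25.0000). Price 23.5849; hedge Δ=0.0000, bond B=23.5849.
  t=3,j=3: stock 194.3260 → up 213.7586 (V=25.0000), down 174.8934 (V=25.0000). Price 23.5849; hedge Δ=0.0000, bond B=23.5849.
  t=2,j=0: stock 118.2600 → up 130.0860 (V=18.8679), down 106.4340 (V=0.0000). Price 14.2399; hedge Δ=0.7977, bond B=-80.0997.
  t=2,j=1: stock 144.5400 → up 158.9940 (V=23.5849), down 130.0860 (V=18.8679). Price 21.3599; hedge Δ=0.1632, bond B=-2.2250.
  t=2,j=2: stock 176.6600 → up 194.3260 (V=23.5849), down 158.9940 (V=23.5849). Price 22.2499; hedge Δ=0.0000, bond B=22.2499.
  t=1,j=0: stock 131.4000 → up 144.5400 (V=21.3599), down 118.2600 (V=14.2399). Price 18.8075; hedge Δ=0.2709, bond B=-16.7924.
  t=1,j=1: stock 160.6000 → up 176.6600 (V=22.2499), down 144.5400 (V=21.3599). Price 20.8226; hedge Δ=0.0277, bond B=16.3726.
  t=0,j=0: stock 146.0000 → up 160.6000 (V=20.8226), down 131.4000 (V=18.8075). Price 19.2637; hedge Δ=0.0690, bond B=9.1883.
Root portfolio cost Δ·146+B reproduces V0=19.2637.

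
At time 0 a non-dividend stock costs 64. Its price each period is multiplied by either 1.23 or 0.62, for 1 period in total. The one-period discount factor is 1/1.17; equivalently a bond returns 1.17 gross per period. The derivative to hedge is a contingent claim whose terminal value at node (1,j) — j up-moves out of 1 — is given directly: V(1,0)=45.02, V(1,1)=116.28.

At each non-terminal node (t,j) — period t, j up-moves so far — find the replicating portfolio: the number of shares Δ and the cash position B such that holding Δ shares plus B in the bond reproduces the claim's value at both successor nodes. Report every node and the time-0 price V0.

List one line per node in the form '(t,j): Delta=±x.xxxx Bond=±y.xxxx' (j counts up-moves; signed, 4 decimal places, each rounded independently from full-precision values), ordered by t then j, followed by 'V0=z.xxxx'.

Since d<R<u, set p* = (R−d)/(u−d) = 0.9016; price each node as the discounted p*-expectation of its children.
At expiry t=1: V(1,0)=45.0200, V(1,1)=116.2800
  t=0,j=0: stock 64.0000 → up 78.7200 (V=116.2800), down 39.6800 (V=45.0200). Price 93.3939; hedge Δ=1.8253, bond B=-23.4258.
Each (Δ,B) replicates both successor values, so the strategy is self-financing and V0 is arbitrage-free.

(0,0): Delta=1.8253 Bond=-23.4258
V0=93.3939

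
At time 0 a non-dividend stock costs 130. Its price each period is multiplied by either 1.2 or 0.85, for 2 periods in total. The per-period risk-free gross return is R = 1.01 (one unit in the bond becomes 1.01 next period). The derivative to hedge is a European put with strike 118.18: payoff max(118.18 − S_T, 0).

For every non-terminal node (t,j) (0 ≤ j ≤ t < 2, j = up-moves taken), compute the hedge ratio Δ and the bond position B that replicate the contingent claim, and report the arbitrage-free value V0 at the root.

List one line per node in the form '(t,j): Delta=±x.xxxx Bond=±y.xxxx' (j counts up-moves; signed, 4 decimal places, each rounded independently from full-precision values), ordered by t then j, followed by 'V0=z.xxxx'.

(0,0): Delta=-0.2865 Bond=44.2545
(1,0): Delta=-0.6271 Bond=82.3366
(1,1): Delta=0.0000 Bond=0.0000
V0=7.0070

Risk-neutral probability p* = (R−d)/(u−d) = (1.01−0.85)/(1.2−0.85) = 0.4571.
Terminal values V(2,·): V(2,0)=24.2550, V(2,1)=0.0000, V(2,2)=0.0000
Node (1,0) S=110.5000: V=(p*·0.0000+(1−p*)·24.2550)/1.01=13.0366; Δ=(0.0000−24.2550)/(132.6000−93.9250)=-0.6271; B=V−Δ·S=82.3366
Node (1,1) S=156.0000: V=(p*·0.0000+(1−p*)·0.0000)/1.01=0.0000; Δ=(0.0000−0.0000)/(187.2000−132.6000)=0.0000; B=V−Δ·S=0.0000
Node (0,0) S=130.0000: V=(p*·0.0000+(1−p*)·13.0366)/1.01=7.0070; Δ=(0.0000−13.0366)/(156.0000−110.5000)=-0.2865; B=V−Δ·S=44.2545
Each (Δ,B) replicates both successor values, so the strategy is self-financing and V0 is arbitrage-free.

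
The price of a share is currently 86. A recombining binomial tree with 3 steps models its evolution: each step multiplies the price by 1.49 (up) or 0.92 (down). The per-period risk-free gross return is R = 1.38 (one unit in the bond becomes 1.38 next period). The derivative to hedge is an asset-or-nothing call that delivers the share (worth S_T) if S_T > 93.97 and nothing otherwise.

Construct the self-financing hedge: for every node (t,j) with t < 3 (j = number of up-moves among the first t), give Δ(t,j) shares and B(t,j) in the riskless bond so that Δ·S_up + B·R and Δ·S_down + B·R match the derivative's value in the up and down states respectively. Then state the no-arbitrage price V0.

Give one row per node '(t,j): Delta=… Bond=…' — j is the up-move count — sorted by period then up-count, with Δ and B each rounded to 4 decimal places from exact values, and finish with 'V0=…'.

No-arbitrage ⇒ martingale measure with p* = (R−d)/(u−d) = 0.8070.
At expiry t=3: V(3,0)=0.0000, V(3,1)=108.4577, V(3,2)=175.6543, V(3,3)=284.4836
  t=2,j=0: stock 72.7904 → up 108.4577 (V=108.4577), down 66.9672 (V=0.0000). Price 63.4256; hedge Δ=2.6140, bond B=-126.8511.
  t=2,j=1: stock 117.8888 → up 175.6543 (V=175.6543), down 108.4577 (V=108.4577). Price 117.8888; hedge Δ=1.0000, bond B=0.0000.
  t=2,j=2: stock 190.9286 → up 284.4836 (V=284.4836), down 175.6543 (V=175.6543). Price 190.9286; hedge Δ=1.0000, bond B=0.0000.
  t=1,j=0: stock 79.1200 → up 117.8888 (V=117.8888), down 72.7904 (V=63.4256). Price 77.8104; hedge Δ=1.2077, bond B=-17.7392.
  t=1,j=1: stock 128.1400 → up 190.9286 (V=190.9286), down 117.8888 (V=117.8888). Price 128.1400; hedge Δ=1.0000, bond B=0.0000.
  t=0,j=0: stock 86.0000 → up 128.1400 (V=128.1400), down 79.1200 (V=77.8104). Price 85.8169; hedge Δ=1.0267, bond B=-2.4807.
Check: Δ(0,0)·S0 + B(0,0) = 85.8169 = V0.

(0,0): Delta=1.0267 Bond=-2.4807
(1,0): Delta=1.2077 Bond=-17.7392
(1,1): Delta=1.0000 Bond=0.0000
(2,0): Delta=2.6140 Bond=-126.8511
(2,1): Delta=1.0000 Bond=0.0000
(2,2): Delta=1.0000 Bond=0.0000
V0=85.8169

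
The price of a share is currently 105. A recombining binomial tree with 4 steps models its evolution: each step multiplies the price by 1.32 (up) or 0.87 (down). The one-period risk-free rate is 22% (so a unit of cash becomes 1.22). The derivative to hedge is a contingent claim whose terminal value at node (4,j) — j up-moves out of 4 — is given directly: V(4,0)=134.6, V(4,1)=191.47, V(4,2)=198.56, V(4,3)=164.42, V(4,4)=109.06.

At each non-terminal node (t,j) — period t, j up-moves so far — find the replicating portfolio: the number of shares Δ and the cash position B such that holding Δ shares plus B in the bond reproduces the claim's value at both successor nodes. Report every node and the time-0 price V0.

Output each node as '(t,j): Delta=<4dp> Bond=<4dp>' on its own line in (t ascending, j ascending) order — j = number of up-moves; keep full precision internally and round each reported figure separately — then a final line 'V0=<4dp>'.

(0,0): Delta=-0.4473 Bond=115.1831
(1,0): Delta=-0.2516 Bond=122.6485
(1,1): Delta=-0.4841 Bond=145.6304
(2,0): Delta=0.4160 Bond=96.5721
(2,1): Delta=-0.3773 Bond=164.7909
(2,2): Delta=-0.5042 Bond=181.3486
(3,0): Delta=1.8278 Bond=20.2060
(3,1): Delta=0.1502 Bond=145.7071
(3,2): Delta=-0.4766 Bond=216.8557
(3,3): Delta=-0.5094 Bond=222.4995
V0=68.2204

The replicating-portfolio and risk-neutral prices coincide; use p* = (1.22−0.87)/(1.32−0.87) = 0.7778 for the latter.
Payoff layer (t=4): V(4,0)=134.6000, V(4,1)=191.4700, V(4,2)=198.5600, V(4,3)=164.4200, V(4,4)=109.0600
(3,0): S=69.1428. Δ = (V_up−V_dn)/(S_up−S_dn) = (191.4700−134.6000)/(91.2685−60.1542) = 1.8278. V = [p*·191.4700 + (1−p*)·134.6000]/1.22 = 146.5838. B = V − Δ·S = 20.2060.
(3,1): S=104.9063. Δ = (V_up−V_dn)/(S_up−S_dn) = (198.5600−191.4700)/(138.4764−91.2685) = 0.1502. V = [p*·198.5600 + (1−p*)·191.4700]/1.22 = 161.4627. B = V − Δ·S = 145.7071.
(3,2): S=159.1682. Δ = (V_up−V_dn)/(S_up−S_dn) = (164.4200−198.5600)/(210.1021−138.4764) = -0.4766. V = [p*·164.4200 + (1−p*)·198.5600]/1.22 = 140.9891. B = V − Δ·S = 216.8557.
(3,3): S=241.4966. Δ = (V_up−V_dn)/(S_up−S_dn) = (109.0600−164.4200)/(318.7756−210.1021) = -0.5094. V = [p*·109.0600 + (1−p*)·164.4200]/1.22 = 99.4772. B = V − Δ·S = 222.4995.
(2,0): S=79.4745. Δ = (V_up−V_dn)/(S_up−S_dn) = (161.4627−146.5838)/(104.9063−69.1428) = 0.4160. V = [p*·161.4627 + (1−p*)·146.5838]/1.22 = 129.6363. B = V − Δ·S = 96.5721.
(2,1): S=120.5820. Δ = (V_up−V_dn)/(S_up−S_dn) = (140.9891−161.4627)/(159.1682−104.9063) = -0.3773. V = [p*·140.9891 + (1−p*)·161.4627]/1.22 = 119.2941. B = V − Δ·S = 164.7909.
(2,2): S=182.9520. Δ = (V_up−V_dn)/(S_up−S_dn) = (99.4772−140.9891)/(241.4966−159.1682) = -0.5042. V = [p*·99.4772 + (1−p*)·140.9891]/1.22 = 89.1001. B = V − Δ·S = 181.3486.
(1,0): S=91.3500. Δ = (V_up−V_dn)/(S_up−S_dn) = (119.2941−129.6363)/(120.5820−79.4745) = -0.2516. V = [p*·119.2941 + (1−p*)·129.6363]/1.22 = 99.6658. B = V − Δ·S = 122.6485.
(1,1): S=138.6000. Δ = (V_up−V_dn)/(S_up−S_dn) = (89.1001−119.2941)/(182.9520−120.5820) = -0.4841. V = [p*·89.1001 + (1−p*)·119.2941]/1.22 = 78.5327. B = V − Δ·S = 145.6304.
(0,0): S=105.0000. Δ = (V_up−V_dn)/(S_up−S_dn) = (78.5327−99.6658)/(138.6000−91.3500) = -0.4473. V = [p*·78.5327 + (1−p*)·99.6658]/1.22 = 68.2204. B = V − Δ·S = 115.1831.
Each (Δ,B) replicates both successor values, so the strategy is self-financing and V0 is arbitrage-free.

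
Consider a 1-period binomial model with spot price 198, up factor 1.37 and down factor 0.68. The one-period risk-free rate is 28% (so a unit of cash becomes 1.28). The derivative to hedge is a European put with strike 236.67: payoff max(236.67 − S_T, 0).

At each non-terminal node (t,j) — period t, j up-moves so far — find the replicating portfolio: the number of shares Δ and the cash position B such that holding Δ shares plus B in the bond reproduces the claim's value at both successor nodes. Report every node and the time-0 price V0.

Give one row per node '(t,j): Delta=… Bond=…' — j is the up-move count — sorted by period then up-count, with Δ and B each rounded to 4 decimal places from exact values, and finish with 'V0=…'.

(0,0): Delta=-0.7468 Bond=158.2666
V0=10.3971

Under the risk-neutral measure, an up-move has probability p* = (R−d)/(u−d) = 0.8696 and values discount at R = 1.28.
Terminal payoffs: V(1,0)=102.0300, V(1,1)=0.0000
(0,0): S=198.0000. Δ = (V_up−V_dn)/(S_up−S_dn) = (0.0000−102.0300)/(271.2600−134.6400) = -0.7468. V = [p*·0.0000 + (1−p*)·102.0300]/1.28 = 10.3971. B = V − Δ·S = 158.2666.
Root portfolio cost Δ·198+B reproduces V0=10.3971.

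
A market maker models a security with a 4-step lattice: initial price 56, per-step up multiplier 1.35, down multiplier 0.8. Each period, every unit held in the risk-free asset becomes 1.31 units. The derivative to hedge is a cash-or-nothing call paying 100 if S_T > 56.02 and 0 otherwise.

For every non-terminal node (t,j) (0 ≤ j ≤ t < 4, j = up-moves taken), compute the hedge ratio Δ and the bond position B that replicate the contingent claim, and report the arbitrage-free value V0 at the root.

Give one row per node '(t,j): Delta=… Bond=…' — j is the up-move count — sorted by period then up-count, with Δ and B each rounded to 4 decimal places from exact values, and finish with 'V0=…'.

(0,0): Delta=0.0212 Bond=32.7165
(1,0): Delta=0.3190 Bond=29.5207
(1,1): Delta=0.0074 Bond=43.9047
(2,0): Delta=3.5909 Bond=-78.5945
(2,1): Delta=0.1669 Bond=47.8694
(2,2): Delta=0.0000 Bond=58.2717
(3,0): Delta=0.0000 Bond=0.0000
(3,1): Delta=3.7578 Bond=-111.0340
(3,2): Delta=0.0000 Bond=76.3359
(3,3): Delta=0.0000 Bond=76.3359
V0=33.9065

The replicating-portfolio and risk-neutral prices coincide; use p* = (1.31−0.8)/(1.35−0.8) = 0.9273 for the latter.
At expiry t=4: V(4,0)=0.0000, V(4,1)=0.0000, V(4,2)=100.0000, V(4,3)=100.0000, V(4,4)=100.0000
Node (3,0) S=28.6720: V=(p*·0.0000+(1−p*)·0.0000)/1.31=0.0000; Δ=(0.0000−0.0000)/(38.7072−22.9376)=0.0000; B=V−Δ·S=0.0000
Node (3,1) S=48.3840: V=(p*·100.0000+(1−p*)·0.0000)/1.31=70.7842; Δ=(100.0000−0.0000)/(65.3184−38.7072)=3.7578; B=V−Δ·S=-111.0340
Node (3,2) S=81.6480: V=(p*·100.0000+(1−p*)·100.0000)/1.31=76.3359; Δ=(100.0000−100.0000)/(110.2248−65.3184)=0.0000; B=V−Δ·S=76.3359
Node (3,3) S=137.7810: V=(p*·100.0000+(1−p*)·100.0000)/1.31=76.3359; Δ=(100.0000−100.0000)/(186.0044−110.2248)=0.0000; B=V−Δ·S=76.3359
Node (2,0) S=35.8400: V=(p*·70.7842+(1−p*)·0.0000)/1.31=50.1040; Δ=(70.7842−0.0000)/(48.3840−28.6720)=3.5909; B=V−Δ·S=-78.5945
Node (2,1) S=60.4800: V=(p*·76.3359+(1−p*)·70.7842)/1.31=57.9634; Δ=(76.3359−70.7842)/(81.6480−48.3840)=0.1669; B=V−Δ·S=47.8694
Node (2,2) S=102.0600: V=(p*·76.3359+(1−p*)·76.3359)/1.31=58.2717; Δ=(76.3359−76.3359)/(137.7810−81.6480)=0.0000; B=V−Δ·S=58.2717
Node (1,0) S=44.8000: V=(p*·57.9634+(1−p*)·50.1040)/1.31=43.8106; Δ=(57.9634−50.1040)/(60.4800−35.8400)=0.3190; B=V−Δ·S=29.5207
Node (1,1) S=75.6000: V=(p*·58.2717+(1−p*)·57.9634)/1.31=44.4651; Δ=(58.2717−57.9634)/(102.0600−60.4800)=0.0074; B=V−Δ·S=43.9047
Node (0,0) S=56.0000: V=(p*·44.4651+(1−p*)·43.8106)/1.31=33.9065; Δ=(44.4651−43.8106)/(75.6000−44.8000)=0.0212; B=V−Δ·S=32.7165
Root portfolio cost Δ·56+B reproduces V0=33.9065.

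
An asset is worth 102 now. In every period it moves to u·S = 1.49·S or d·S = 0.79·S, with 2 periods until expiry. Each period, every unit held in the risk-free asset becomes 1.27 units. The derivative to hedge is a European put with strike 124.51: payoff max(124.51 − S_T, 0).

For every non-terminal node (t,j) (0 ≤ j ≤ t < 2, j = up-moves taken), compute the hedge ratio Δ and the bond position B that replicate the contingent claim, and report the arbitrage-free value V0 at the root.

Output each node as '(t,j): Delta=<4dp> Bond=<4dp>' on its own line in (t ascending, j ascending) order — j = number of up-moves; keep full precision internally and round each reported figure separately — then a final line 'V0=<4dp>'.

Risk-neutral probability p* = (R−d)/(u−d) = (1.27−0.79)/(1.49−0.79) = 0.6857.
Payoff layer (t=2): V(2,0)=60.8518, V(2,1)=4.4458, V(2,2)=0.0000
(1,0): S=80.5800. Δ = (V_up−V_dn)/(S_up−S_dn) = (4.4458−60.8518)/(120.0642−63.6582) = -1.0000. V = [p*·4.4458 + (1−p*)·60.8518]/1.27 = 17.4594. B = V − Δ·S = 98.0394.
(1,1): S=151.9800. Δ = (V_up−V_dn)/(S_up−S_dn) = (0.0000−4.4458)/(226.4502−120.0642) = -0.0418. V = [p*·0.0000 + (1−p*)·4.4458]/1.27 = 1.1002. B = V − Δ·S = 7.4513.
(0,0): S=102.0000. Δ = (V_up−V_dn)/(S_up−S_dn) = (1.1002−17.4594)/(151.9800−80.5800) = -0.2291. V = [p*·1.1002 + (1−p*)·17.4594]/1.27 = 4.9147. B = V − Δ·S = 28.2849.
Each (Δ,B) replicates both successor values, so the strategy is self-financing and V0 is arbitrage-free.

(0,0): Delta=-0.2291 Bond=28.2849
(1,0): Delta=-1.0000 Bond=98.0394
(1,1): Delta=-0.0418 Bond=7.4513
V0=4.9147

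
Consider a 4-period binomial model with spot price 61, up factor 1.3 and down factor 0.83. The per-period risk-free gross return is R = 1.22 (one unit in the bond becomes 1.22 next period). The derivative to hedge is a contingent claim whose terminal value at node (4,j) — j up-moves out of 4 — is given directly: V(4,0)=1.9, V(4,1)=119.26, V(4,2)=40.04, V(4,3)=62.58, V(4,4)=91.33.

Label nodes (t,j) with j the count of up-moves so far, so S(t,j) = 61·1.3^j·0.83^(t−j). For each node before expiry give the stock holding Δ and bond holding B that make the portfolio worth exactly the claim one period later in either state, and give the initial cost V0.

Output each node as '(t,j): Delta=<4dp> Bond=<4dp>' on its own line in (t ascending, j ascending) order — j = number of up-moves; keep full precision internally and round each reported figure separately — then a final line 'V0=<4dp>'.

Risk-neutral probability p* = (R−d)/(u−d) = (1.22−0.83)/(1.3−0.83) = 0.8298.
Terminal values V(4,·): V(4,0)=1.9000, V(4,1)=119.2600, V(4,2)=40.0400, V(4,3)=62.5800, V(4,4)=91.3300
(3,0): S=34.8790. Δ = (V_up−V_dn)/(S_up−S_dn) = (119.2600−1.9000)/(45.3427−28.9496) = 7.1591. V = [p*·119.2600 + (1−p*)·1.9000]/1.22 = 81.3802. B = V − Δ·S = -168.3219.
(3,1): S=54.6298. Δ = (V_up−V_dn)/(S_up−S_dn) = (40.0400−119.2600)/(71.0187−45.3427) = -3.0854. V = [p*·40.0400 + (1−p*)·119.2600]/1.22 = 43.8723. B = V − Δ·S = 212.4255.
(3,2): S=85.5647. Δ = (V_up−V_dn)/(S_up−S_dn) = (62.5800−40.0400)/(111.2341−71.0187) = 0.5605. V = [p*·62.5800 + (1−p*)·40.0400]/1.22 = 48.1503. B = V − Δ·S = 0.1929.
(3,3): S=134.0170. Δ = (V_up−V_dn)/(S_up−S_dn) = (91.3300−62.5800)/(174.2221−111.2341) = 0.4564. V = [p*·91.3300 + (1−p*)·62.5800]/1.22 = 70.8495. B = V − Δ·S = 9.6793.
(2,0): S=42.0229. Δ = (V_up−V_dn)/(S_up−S_dn) = (43.8723−81.3802)/(54.6298−34.8790) = -1.8991. V = [p*·43.8723 + (1−p*)·81.3802]/1.22 = 41.1940. B = V − Δ·S = 120.9979.
(2,1): S=65.8190. Δ = (V_up−V_dn)/(S_up−S_dn) = (48.1503−43.8723)/(85.5647−54.6298) = 0.1383. V = [p*·48.1503 + (1−p*)·43.8723]/1.22 = 38.8706. B = V − Δ·S = 29.7685.
(2,2): S=103.0900. Δ = (V_up−V_dn)/(S_up−S_dn) = (70.8495−48.1503)/(134.0170−85.5647) = 0.4685. V = [p*·70.8495 + (1−p*)·48.1503]/1.22 = 54.9064. B = V − Δ·S = 6.6103.
(1,0): S=50.6300. Δ = (V_up−V_dn)/(S_up−S_dn) = (38.8706−41.1940)/(65.8190−42.0229) = -0.0976. V = [p*·38.8706 + (1−p*)·41.1940]/1.22 = 32.1853. B = V − Δ·S = 37.1286.
(1,1): S=79.3000. Δ = (V_up−V_dn)/(S_up−S_dn) = (54.9064−38.8706)/(103.0900−65.8190) = 0.4302. V = [p*·54.9064 + (1−p*)·38.8706]/1.22 = 42.7680. B = V − Δ·S = 8.6493.
(0,0): S=61.0000. Δ = (V_up−V_dn)/(S_up−S_dn) = (42.7680−32.1853)/(79.3000−50.6300) = 0.3691. V = [p*·42.7680 + (1−p*)·32.1853]/1.22 = 33.5792. B = V − Δ·S = 11.0630.
The time-0 hedge costs 33.5792, which is the no-arbitrage price.

(0,0): Delta=0.3691 Bond=11.0630
(1,0): Delta=-0.0976 Bond=37.1286
(1,1): Delta=0.4302 Bond=8.6493
(2,0): Delta=-1.8991 Bond=120.9979
(2,1): Delta=0.1383 Bond=29.7685
(2,2): Delta=0.4685 Bond=6.6103
(3,0): Delta=7.1591 Bond=-168.3219
(3,1): Delta=-3.0854 Bond=212.4255
(3,2): Delta=0.5605 Bond=0.1929
(3,3): Delta=0.4564 Bond=9.6793
V0=33.5792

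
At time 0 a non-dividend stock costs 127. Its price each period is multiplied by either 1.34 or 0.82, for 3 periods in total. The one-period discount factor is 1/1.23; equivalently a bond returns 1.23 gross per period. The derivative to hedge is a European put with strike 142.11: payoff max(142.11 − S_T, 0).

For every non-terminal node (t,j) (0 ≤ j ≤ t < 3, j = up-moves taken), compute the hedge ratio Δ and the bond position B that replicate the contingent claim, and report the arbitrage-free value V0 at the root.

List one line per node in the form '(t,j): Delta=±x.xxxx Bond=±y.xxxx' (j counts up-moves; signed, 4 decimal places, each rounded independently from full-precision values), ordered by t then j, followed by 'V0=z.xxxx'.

The replicating-portfolio and risk-neutral prices coincide; use p* = (1.23−0.82)/(1.34−0.82) = 0.7885 for the latter.
At expiry t=3: V(3,0)=72.0863, V(3,1)=27.6810, V(3,2)=0.0000, V(3,3)=0.0000
(2,0): S=85.3948. Δ = (V_up−V_dn)/(S_up−S_dn) = (27.6810−72.0863)/(114.4290−70.0237) = -1.0000. V = [p*·27.6810 + (1−p*)·72.0863]/1.23 = 30.1418. B = V − Δ·S = 115.5366.
(2,1): S=139.5476. Δ = (V_up−V_dn)/(S_up−S_dn) = (0.0000−27.6810)/(186.9938−114.4290) = -0.3815. V = [p*·0.0000 + (1−p*)·27.6810]/1.23 = 4.7606. B = V − Δ·S = 57.9933.
(2,2): S=228.0412. Δ = (V_up−V_dn)/(S_up−S_dn) = (0.0000−0.0000)/(305.5752−186.9938) = 0.0000. V = [p*·0.0000 + (1−p*)·0.0000]/1.23 = 0.0000. B = V − Δ·S = 0.0000.
(1,0): S=104.1400. Δ = (V_up−V_dn)/(S_up−S_dn) = (4.7606−30.1418)/(139.5476−85.3948) = -0.4687. V = [p*·4.7606 + (1−p*)·30.1418]/1.23 = 8.2356. B = V − Δ·S = 57.0454.
(1,1): S=170.1800. Δ = (V_up−V_dn)/(S_up−S_dn) = (0.0000−4.7606)/(228.0412−139.5476) = -0.0538. V = [p*·0.0000 + (1−p*)·4.7606]/1.23 = 0.8187. B = V − Δ·S = 9.9738.
(0,0): S=127.0000. Δ = (V_up−V_dn)/(S_up−S_dn) = (0.8187−8.2356)/(170.1800−104.1400) = -0.1123. V = [p*·0.8187 + (1−p*)·8.2356]/1.23 = 1.9412. B = V − Δ·S = 16.2043.
Each (Δ,B) replicates both successor values, so the strategy is self-financing and V0 is arbitrage-free.

(0,0): Delta=-0.1123 Bond=16.2043
(1,0): Delta=-0.4687 Bond=57.0454
(1,1): Delta=-0.0538 Bond=9.9738
(2,0): Delta=-1.0000 Bond=115.5366
(2,1): Delta=-0.3815 Bond=57.9933
(2,2): Delta=0.0000 Bond=0.0000
V0=1.9412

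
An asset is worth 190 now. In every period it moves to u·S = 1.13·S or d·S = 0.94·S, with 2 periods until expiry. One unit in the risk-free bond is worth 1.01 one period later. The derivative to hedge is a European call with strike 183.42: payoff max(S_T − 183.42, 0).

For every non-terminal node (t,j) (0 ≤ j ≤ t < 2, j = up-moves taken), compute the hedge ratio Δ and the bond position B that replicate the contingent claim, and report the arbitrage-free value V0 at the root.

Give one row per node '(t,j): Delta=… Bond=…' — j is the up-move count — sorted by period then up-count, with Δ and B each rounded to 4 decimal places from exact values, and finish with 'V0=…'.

Since d<R<u, set p* = (R−d)/(u−d) = 0.3684; price each node as the discounted p*-expectation of its children.
At expiry t=2: V(2,0)=0.0000, V(2,1)=18.3980, V(2,2)=59.1910
  t=1,j=0: stock 178.6000 → up 201.8180 (V=18.3980), down 167.8840 (V=0.0000). Price 6.7111; hedge Δ=0.5422, bond B=-90.1205.
  t=1,j=1: stock 214.7000 → up 242.6110 (V=59.1910), down 201.8180 (V=18.3980). Price 33.0960; hedge Δ=1.0000, bond B=-181.6040.
  t=0,j=0: stock 190.0000 → up 214.7000 (V=33.0960), down 178.6000 (V=6.7111). Price 16.2692; hedge Δ=0.7309, bond B=-122.5989.
Check: Δ(0,0)·S0 + B(0,0) = 16.2692 = V0.

(0,0): Delta=0.7309 Bond=-122.5989
(1,0): Delta=0.5422 Bond=-90.1205
(1,1): Delta=1.0000 Bond=-181.6040
V0=16.2692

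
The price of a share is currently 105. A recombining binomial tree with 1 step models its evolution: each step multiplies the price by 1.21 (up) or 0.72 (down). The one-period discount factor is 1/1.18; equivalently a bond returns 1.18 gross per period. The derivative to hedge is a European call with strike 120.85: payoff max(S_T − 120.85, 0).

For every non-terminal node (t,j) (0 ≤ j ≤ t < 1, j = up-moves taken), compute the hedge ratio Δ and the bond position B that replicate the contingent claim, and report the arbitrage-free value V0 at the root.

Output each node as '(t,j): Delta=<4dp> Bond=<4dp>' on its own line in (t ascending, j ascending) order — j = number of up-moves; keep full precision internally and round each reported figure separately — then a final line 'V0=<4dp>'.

(0,0): Delta=0.1205 Bond=-7.7205
V0=4.9325

The replicating-portfolio and risk-neutral prices coincide; use p* = (1.18−0.72)/(1.21−0.72) = 0.9388 for the latter.
At expiry t=1: V(1,0)=0.0000, V(1,1)=6.2000
Node (0,0) S=105.0000: V=(p*·6.2000+(1−p*)·0.0000)/1.18=4.9325; Δ=(6.2000−0.0000)/(127.0500−75.6000)=0.1205; B=V−Δ·S=-7.7205
Root portfolio cost Δ·105+B reproduces V0=4.9325.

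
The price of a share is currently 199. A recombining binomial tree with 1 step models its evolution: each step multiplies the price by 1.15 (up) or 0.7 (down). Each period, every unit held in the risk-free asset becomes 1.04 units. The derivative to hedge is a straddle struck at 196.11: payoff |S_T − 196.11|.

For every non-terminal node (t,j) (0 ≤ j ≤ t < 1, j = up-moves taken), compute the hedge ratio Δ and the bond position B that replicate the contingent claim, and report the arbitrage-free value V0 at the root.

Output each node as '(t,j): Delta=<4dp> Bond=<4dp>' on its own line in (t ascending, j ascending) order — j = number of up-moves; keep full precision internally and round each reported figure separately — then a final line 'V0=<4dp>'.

Risk-neutral probability p* = (R−d)/(u−d) = (1.04−0.7)/(1.15−0.7) = 0.7556.
At expiry t=1: V(1,0)=56.8100, V(1,1)=32.7400
(0,0): S=199.0000. Δ = (V_up−V_dn)/(S_up−S_dn) = (32.7400−56.8100)/(228.8500−139.3000) = -0.2688. V = [p*·32.7400 + (1−p*)·56.8100]/1.04 = 37.1382. B = V − Δ·S = 90.6271.
Root portfolio cost Δ·199+B reproduces V0=37.1382.

(0,0): Delta=-0.2688 Bond=90.6271
V0=37.1382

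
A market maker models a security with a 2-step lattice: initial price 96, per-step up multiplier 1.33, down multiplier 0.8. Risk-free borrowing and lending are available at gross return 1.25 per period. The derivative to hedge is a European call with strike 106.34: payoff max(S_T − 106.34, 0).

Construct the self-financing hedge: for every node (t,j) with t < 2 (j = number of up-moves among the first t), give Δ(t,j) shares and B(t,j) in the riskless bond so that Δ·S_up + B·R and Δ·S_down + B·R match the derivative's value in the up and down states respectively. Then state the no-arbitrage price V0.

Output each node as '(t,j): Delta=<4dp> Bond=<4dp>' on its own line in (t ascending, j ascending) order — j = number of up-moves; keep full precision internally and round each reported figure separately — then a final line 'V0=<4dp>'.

(0,0): Delta=0.8474 Bond=-52.0630
(1,0): Delta=0.0000 Bond=0.0000
(1,1): Delta=0.9380 Bond=-76.6483
V0=29.2854

No-arbitrage ⇒ martingale measure with p* = (R−d)/(u−d) = 0.8491.
Terminal values V(2,·): V(2,0)=0.0000, V(2,1)=0.0000, V(2,2)=63.4744
(1,0): S=76.8000. Δ = (V_up−V_dn)/(S_up−S_dn) = (0.0000−0.0000)/(102.1440−61.4400) = 0.0000. V = [p*·0.0000 + (1−p*)·0.0000]/1.25 = 0.0000. B = V − Δ·S = 0.0000.
(1,1): S=127.6800. Δ = (V_up−V_dn)/(S_up−S_dn) = (63.4744−0.0000)/(169.8144−102.1440) = 0.9380. V = [p*·63.4744 + (1−p*)·0.0000]/1.25 = 43.1147. B = V − Δ·S = -76.6483.
(0,0): S=96.0000. Δ = (V_up−V_dn)/(S_up−S_dn) = (43.1147−0.0000)/(127.6800−76.8000) = 0.8474. V = [p*·43.1147 + (1−p*)·0.0000]/1.25 = 29.2854. B = V − Δ·S = -52.0630.
Each (Δ,B) replicates both successor values, so the strategy is self-financing and V0 is arbitrage-free.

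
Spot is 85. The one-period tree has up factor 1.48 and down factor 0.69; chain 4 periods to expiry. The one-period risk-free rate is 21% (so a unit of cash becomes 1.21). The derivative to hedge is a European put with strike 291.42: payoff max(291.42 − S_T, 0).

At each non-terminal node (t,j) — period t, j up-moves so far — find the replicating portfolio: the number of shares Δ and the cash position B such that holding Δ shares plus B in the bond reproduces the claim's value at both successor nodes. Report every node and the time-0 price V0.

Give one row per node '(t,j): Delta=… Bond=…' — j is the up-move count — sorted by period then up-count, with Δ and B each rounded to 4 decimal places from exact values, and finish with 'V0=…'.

(0,0): Delta=-0.7210 Bond=122.4241
(1,0): Delta=-1.0000 Bond=164.4990
(1,1): Delta=-0.6534 Bond=139.6355
(2,0): Delta=-1.0000 Bond=199.0438
(2,1): Delta=-1.0000 Bond=199.0438
(2,2): Delta=-0.5695 Bond=153.3380
(3,0): Delta=-1.0000 Bond=240.8430
(3,1): Delta=-1.0000 Bond=240.8430
(3,2): Delta=-1.0000 Bond=240.8430
(3,3): Delta=-0.4653 Bond=156.8235
V0=61.1427

Risk-neutral probability p* = (R−d)/(u−d) = (1.21−0.69)/(1.48−0.69) = 0.6582.
Terminal payoffs: V(4,0)=272.1529, V(4,1)=250.0936, V(4,2)=202.7778, V(4,3)=101.2889, V(4,4)=0.0000
  t=3,j=0: stock 27.9233 → up 41.3264 (V=250.0936), down 19.2671 (V=272.1529). Price 212.9197; hedge Δ=-1.0000, bond B=240.8430.
  t=3,j=1: stock 59.8934 → up 88.6422 (V=202.7778), down 41.3264 (V=250.0936). Price 180.9496; hedge Δ=-1.0000, bond B=240.8430.
  t=3,j=2: stock 128.4670 → up 190.1311 (V=101.2889), down 88.6422 (V=202.7778). Price 112.3760; hedge Δ=-1.0000, bond B=240.8430.
  t=3,j=3: stock 275.5523 → up 407.8174 (V=0.0000), down 190.1311 (V=101.2889). Price 28.6097; hedge Δ=-0.4653, bond B=156.8235.
  t=2,j=0: stock 40.4685 → up 59.8934 (V=180.9496), down 27.9233 (V=212.9197). Price 158.5753; hedge Δ=-1.0000, bond B=199.0438.
  t=2,j=1: stock 86.8020 → up 128.4670 (V=112.3760), down 59.8934 (V=180.9496). Price 112.2418; hedge Δ=-1.0000, bond B=199.0438.
  t=2,j=2: stock 186.1840 → up 275.5523 (V=28.6097), down 128.4670 (V=112.3760). Price 47.3047; hedge Δ=-0.5695, bond B=153.3380.
  t=1,j=0: stock 58.6500 → up 86.8020 (V=112.2418), down 40.4685 (V=158.5753). Price 105.8490; hedge Δ=-1.0000, bond B=164.4990.
  t=1,j=1: stock 125.8000 → up 186.1840 (V=47.3047), down 86.8020 (V=112.2418). Price 57.4367; hedge Δ=-0.6534, bond B=139.6355.
  t=0,j=0: stock 85.0000 → up 125.8000 (V=57.4367), down 58.6500 (V=105.8490). Price 61.1427; hedge Δ=-0.7210, bond B=122.4241.
Each (Δ,B) replicates both successor values, so the strategy is self-financing and V0 is arbitrage-free.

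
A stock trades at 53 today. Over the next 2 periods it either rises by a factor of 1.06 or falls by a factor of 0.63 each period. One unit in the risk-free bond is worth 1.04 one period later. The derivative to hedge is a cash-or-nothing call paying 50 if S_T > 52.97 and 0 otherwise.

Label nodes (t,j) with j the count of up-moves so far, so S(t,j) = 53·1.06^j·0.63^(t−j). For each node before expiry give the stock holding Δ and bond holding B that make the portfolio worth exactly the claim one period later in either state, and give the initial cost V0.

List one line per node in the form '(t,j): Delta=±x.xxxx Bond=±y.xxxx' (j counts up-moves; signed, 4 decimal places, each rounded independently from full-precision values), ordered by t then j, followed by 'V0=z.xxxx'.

(0,0): Delta=2.0114 Bond=-64.5789
(1,0): Delta=0.0000 Bond=0.0000
(1,1): Delta=2.0698 Bond=-70.4383
V0=42.0276

Under the risk-neutral measure, an up-move has probability p* = (R−d)/(u−d) = 0.9535 and values discount at R = 1.04.
Payoff layer (t=2): V(2,0)=0.0000, V(2,1)=0.0000, V(2,2)=50.0000
(1,0): S=33.3900. Δ = (V_up−V_dn)/(S_up−S_dn) = (0.0000−0.0000)/(35.3934−21.0357) = 0.0000. V = [p*·0.0000 + (1−p*)·0.0000]/1.04 = 0.0000. B = V − Δ·S = 0.0000.
(1,1): S=56.1800. Δ = (V_up−V_dn)/(S_up−S_dn) = (50.0000−0.0000)/(59.5508−35.3934) = 2.0698. V = [p*·50.0000 + (1−p*)·0.0000]/1.04 = 45.8408. B = V − Δ·S = -70.4383.
(0,0): S=53.0000. Δ = (V_up−V_dn)/(S_up−S_dn) = (45.8408−0.0000)/(56.1800−33.3900) = 2.0114. V = [p*·45.8408 + (1−p*)·0.0000]/1.04 = 42.0276. B = V − Δ·S = -64.5789.
Each (Δ,B) replicates both successor values, so the strategy is self-financing and V0 is arbitrage-free.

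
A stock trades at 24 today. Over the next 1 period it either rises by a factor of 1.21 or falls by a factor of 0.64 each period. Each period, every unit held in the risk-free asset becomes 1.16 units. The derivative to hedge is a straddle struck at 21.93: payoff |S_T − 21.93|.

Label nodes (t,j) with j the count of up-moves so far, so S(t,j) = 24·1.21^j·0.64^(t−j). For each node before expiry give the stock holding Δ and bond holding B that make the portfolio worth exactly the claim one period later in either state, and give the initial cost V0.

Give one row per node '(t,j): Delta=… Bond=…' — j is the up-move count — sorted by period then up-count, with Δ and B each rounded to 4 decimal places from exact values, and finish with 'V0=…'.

Risk-neutral probability p* = (R−d)/(u−d) = (1.16−0.64)/(1.21−0.64) = 0.9123.
Payoff layer (t=1): V(1,0)=6.5700, V(1,1)=7.1100
Node (0,0) S=24.0000: V=(p*·7.1100+(1−p*)·6.5700)/1.16=6.0885; Δ=(7.1100−6.5700)/(29.0400−15.3600)=0.0395; B=V−Δ·S=5.1411
Each (Δ,B) replicates both successor values, so the strategy is self-financing and V0 is arbitrage-free.

(0,0): Delta=0.0395 Bond=5.1411
V0=6.0885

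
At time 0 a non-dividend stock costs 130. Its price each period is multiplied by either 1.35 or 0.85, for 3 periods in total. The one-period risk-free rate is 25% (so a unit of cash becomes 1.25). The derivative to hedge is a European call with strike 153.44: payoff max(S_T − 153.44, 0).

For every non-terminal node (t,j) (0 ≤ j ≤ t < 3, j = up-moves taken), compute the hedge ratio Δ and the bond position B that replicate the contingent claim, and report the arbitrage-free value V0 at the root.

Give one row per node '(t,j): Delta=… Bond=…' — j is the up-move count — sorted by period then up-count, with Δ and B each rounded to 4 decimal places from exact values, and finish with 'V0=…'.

(0,0): Delta=0.8976 Bond=-63.6336
(1,0): Delta=0.5554 Bond=-41.7324
(1,1): Delta=0.9514 Bond=-88.9944
(2,0): Delta=0.0000 Bond=0.0000
(2,1): Delta=0.6428 Bond=-65.2069
(2,2): Delta=1.0000 Bond=-122.7520
V0=53.0497

Since d<R<u, set p* = (R−d)/(u−d) = 0.8000; price each node as the discounted p*-expectation of its children.
Terminal values V(3,·): V(3,0)=0.0000, V(3,1)=0.0000, V(3,2)=47.9463, V(3,3)=166.4088
(2,0): S=93.9250. Δ = (V_up−V_dn)/(S_up−S_dn) = (0.0000−0.0000)/(126.7987−79.8362) = 0.0000. V = [p*·0.0000 + (1−p*)·0.0000]/1.25 = 0.0000. B = V − Δ·S = 0.0000.
(2,1): S=149.1750. Δ = (V_up−V_dn)/(S_up−S_dn) = (47.9463−0.0000)/(201.3862−126.7987) = 0.6428. V = [p*·47.9463 + (1−p*)·0.0000]/1.25 = 30.6856. B = V − Δ·S = -65.2069.
(2,2): S=236.9250. Δ = (V_up−V_dn)/(S_up−S_dn) = (166.4088−47.9463)/(319.8488−201.3863) = 1.0000. V = [p*·166.4088 + (1−p*)·47.9463]/1.25 = 114.1730. B = V − Δ·S = -122.7520.
(1,0): S=110.5000. Δ = (V_up−V_dn)/(S_up−S_dn) = (30.6856−0.0000)/(149.1750−93.9250) = 0.5554. V = [p*·30.6856 + (1−p*)·0.0000]/1.25 = 19.6388. B = V − Δ·S = -41.7324.
(1,1): S=175.5000. Δ = (V_up−V_dn)/(S_up−S_dn) = (114.1730−30.6856)/(236.9250−149.1750) = 0.9514. V = [p*·114.1730 + (1−p*)·30.6856]/1.25 = 77.9804. B = V − Δ·S = -88.9944.
(0,0): S=130.0000. Δ = (V_up−V_dn)/(S_up−S_dn) = (77.9804−19.6388)/(175.5000−110.5000) = 0.8976. V = [p*·77.9804 + (1−p*)·19.6388]/1.25 = 53.0497. B = V − Δ·S = -63.6336.
Root portfolio cost Δ·130+B reproduces V0=53.0497.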